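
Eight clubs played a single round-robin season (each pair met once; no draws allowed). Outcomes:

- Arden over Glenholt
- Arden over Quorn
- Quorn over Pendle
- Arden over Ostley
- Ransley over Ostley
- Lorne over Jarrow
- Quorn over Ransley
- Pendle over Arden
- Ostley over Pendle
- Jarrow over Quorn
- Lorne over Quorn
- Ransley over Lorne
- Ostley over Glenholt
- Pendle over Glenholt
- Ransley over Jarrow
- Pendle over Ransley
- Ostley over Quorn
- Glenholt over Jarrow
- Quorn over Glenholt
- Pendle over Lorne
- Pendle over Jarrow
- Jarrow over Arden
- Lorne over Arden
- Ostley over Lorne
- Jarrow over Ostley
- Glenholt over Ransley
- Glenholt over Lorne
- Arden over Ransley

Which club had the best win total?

Pendle

Win totals: Ransley 3, Quorn 3, Pendle 5, Jarrow 3, Ostley 4, Lorne 3, Arden 4, Glenholt 3.
Pendle leads with 5 wins (next highest: 4).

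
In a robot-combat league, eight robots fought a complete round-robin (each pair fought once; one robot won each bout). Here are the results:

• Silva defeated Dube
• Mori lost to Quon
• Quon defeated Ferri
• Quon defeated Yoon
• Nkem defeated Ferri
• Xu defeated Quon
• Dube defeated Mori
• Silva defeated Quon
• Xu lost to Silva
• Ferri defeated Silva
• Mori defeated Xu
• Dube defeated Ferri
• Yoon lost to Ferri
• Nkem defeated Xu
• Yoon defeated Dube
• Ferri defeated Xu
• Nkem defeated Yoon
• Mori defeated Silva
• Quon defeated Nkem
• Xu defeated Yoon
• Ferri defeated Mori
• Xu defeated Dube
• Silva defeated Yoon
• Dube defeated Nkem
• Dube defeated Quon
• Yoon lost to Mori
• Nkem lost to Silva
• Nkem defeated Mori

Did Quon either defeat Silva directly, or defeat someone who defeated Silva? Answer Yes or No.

Quon did not beat Silva directly.
Quon beat Ferri, Mori, Nkem, Yoon. Of those, Ferri beat Silva.

Yes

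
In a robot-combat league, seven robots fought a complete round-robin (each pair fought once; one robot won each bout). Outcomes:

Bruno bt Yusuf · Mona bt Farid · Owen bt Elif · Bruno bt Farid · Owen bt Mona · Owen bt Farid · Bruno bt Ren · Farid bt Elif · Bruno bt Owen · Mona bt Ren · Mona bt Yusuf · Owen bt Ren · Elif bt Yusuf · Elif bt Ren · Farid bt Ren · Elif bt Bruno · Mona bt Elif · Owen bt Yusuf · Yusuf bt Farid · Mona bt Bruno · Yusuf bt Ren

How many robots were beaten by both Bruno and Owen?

3

Bruno beat: Yusuf, Farid, Owen, Ren.
Owen beat: Yusuf, Farid, Mona, Elif, Ren.
Both beat: Yusuf, Farid, Ren — 3.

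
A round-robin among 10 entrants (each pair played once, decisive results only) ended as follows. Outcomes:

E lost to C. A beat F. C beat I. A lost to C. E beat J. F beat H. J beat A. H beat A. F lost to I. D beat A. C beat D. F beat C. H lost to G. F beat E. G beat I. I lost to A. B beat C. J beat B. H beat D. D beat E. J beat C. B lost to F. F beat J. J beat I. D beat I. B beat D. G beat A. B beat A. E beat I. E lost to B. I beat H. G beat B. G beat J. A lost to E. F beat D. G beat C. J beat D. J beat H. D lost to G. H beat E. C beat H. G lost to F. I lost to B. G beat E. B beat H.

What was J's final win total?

6

J's results: beat A, B, C, D, H, I; lost to E, F, G.
That is 6 wins.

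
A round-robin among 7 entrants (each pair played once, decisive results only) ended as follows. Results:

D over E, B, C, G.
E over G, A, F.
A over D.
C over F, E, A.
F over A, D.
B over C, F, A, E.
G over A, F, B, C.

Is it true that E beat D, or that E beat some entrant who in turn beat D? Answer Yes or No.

E did not beat D directly.
E beat A, F, G. Of those, A beat D.

Yes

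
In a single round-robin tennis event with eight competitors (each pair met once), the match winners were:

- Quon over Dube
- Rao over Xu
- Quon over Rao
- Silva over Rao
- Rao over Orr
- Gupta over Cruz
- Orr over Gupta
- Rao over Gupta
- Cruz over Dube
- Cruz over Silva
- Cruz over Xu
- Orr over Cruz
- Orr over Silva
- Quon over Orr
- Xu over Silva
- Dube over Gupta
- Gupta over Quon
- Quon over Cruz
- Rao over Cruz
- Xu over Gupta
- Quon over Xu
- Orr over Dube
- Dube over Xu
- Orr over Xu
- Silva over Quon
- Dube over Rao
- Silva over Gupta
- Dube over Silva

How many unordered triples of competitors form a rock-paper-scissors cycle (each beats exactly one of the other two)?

Win totals: Xu 2, Dube 4, Rao 4, Cruz 3, Silva 3, Gupta 2, Orr 5, Quon 5.
A competitor with w wins dominates both others in C(w,2) triples; summing gives 1 + 6 + 6 + 3 + 3 + 1 + 10 + 10 = 40 transitive triples.
Total triples C(8,3) = 56, so cyclic triples = 56 − 40 = 16.

16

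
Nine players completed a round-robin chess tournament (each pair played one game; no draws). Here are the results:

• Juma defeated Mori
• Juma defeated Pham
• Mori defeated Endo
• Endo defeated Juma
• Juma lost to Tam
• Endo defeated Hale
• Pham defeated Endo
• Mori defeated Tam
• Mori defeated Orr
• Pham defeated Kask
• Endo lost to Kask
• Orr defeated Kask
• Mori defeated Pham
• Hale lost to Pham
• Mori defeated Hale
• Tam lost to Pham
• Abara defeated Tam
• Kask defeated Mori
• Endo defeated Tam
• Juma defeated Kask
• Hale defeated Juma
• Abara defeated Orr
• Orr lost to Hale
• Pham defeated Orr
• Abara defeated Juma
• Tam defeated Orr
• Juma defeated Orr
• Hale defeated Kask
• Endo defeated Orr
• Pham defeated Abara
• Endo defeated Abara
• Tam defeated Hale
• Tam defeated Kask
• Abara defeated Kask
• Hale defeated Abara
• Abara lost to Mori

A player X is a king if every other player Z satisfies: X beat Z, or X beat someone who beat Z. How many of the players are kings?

8

Hale reaches everyone (king).
Tam reaches everyone (king).
Juma reaches everyone (king).
Kask reaches everyone (king).
Orr cannot reach Hale, Tam, Juma, Abara, Pham in two steps.
Mori reaches everyone (king).
Abara reaches everyone (king).
Pham reaches everyone (king).
Endo reaches everyone (king).
Kings: Hale, Tam, Juma, Kask, Mori, Abara, Pham, Endo — 8.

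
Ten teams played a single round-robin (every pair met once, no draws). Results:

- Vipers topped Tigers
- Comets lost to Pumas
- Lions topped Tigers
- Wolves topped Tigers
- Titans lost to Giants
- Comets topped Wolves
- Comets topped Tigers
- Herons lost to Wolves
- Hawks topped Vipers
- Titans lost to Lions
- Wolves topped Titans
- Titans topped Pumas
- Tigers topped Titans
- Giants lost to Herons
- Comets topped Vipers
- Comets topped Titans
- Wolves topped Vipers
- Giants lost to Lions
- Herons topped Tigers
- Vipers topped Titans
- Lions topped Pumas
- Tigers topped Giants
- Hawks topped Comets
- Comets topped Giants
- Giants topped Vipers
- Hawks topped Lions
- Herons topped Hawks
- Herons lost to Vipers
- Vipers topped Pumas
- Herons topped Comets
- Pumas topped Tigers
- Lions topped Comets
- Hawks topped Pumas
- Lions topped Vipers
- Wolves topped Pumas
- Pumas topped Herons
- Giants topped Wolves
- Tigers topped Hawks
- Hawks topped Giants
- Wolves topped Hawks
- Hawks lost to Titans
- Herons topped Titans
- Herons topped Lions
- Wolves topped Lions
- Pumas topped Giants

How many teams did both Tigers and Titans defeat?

1

Tigers beat: Hawks, Titans, Giants.
Titans beat: Hawks, Pumas.
Both beat: Hawks — 1.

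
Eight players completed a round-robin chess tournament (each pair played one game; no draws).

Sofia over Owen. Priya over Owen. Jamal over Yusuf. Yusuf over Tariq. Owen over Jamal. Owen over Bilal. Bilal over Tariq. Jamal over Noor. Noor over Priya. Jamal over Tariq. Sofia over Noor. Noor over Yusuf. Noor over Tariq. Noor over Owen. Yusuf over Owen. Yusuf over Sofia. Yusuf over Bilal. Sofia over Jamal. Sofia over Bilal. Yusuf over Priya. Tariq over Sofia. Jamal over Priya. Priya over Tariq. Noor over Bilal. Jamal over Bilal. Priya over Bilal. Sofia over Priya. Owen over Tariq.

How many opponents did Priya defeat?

Priya's results: beat Owen, Bilal, Tariq; lost to Noor, Sofia, Jamal, Yusuf.
That is 3 wins.

3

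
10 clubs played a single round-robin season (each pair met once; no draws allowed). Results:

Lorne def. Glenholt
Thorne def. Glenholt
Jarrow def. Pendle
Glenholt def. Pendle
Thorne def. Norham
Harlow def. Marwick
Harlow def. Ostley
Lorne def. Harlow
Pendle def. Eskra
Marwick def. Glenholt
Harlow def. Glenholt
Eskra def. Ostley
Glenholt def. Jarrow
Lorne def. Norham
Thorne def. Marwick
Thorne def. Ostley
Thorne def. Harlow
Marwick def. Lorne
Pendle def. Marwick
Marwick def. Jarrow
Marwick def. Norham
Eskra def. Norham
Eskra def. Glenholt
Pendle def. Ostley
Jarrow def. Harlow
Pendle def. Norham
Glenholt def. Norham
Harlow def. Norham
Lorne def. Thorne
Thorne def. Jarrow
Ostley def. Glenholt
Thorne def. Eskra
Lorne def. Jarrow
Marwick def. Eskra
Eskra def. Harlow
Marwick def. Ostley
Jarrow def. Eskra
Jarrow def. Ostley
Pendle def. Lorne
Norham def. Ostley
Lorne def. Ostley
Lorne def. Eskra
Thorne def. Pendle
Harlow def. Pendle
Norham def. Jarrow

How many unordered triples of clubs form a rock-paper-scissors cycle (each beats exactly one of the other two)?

Win totals: Glenholt 3, Ostley 1, Lorne 7, Thorne 8, Pendle 5, Jarrow 4, Marwick 6, Eskra 4, Norham 2, Harlow 5.
A club with w wins dominates both others in C(w,2) triples; summing gives 3 + 0 + 21 + 28 + 10 + 6 + 15 + 6 + 1 + 10 = 100 transitive triples.
Total triples C(10,3) = 120, so cyclic triples = 120 − 100 = 20.

20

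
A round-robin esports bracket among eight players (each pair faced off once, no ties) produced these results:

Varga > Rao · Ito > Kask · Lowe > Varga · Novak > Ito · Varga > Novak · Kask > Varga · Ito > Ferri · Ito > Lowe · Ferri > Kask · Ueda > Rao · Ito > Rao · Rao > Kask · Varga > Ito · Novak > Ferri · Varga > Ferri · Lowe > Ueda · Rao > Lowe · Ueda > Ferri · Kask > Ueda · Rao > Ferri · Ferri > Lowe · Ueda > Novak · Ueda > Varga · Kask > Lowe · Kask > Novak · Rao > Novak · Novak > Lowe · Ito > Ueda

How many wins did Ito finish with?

Ito's results: beat Lowe, Rao, Kask, Ferri, Ueda; lost to Varga, Novak.
That is 5 wins.

5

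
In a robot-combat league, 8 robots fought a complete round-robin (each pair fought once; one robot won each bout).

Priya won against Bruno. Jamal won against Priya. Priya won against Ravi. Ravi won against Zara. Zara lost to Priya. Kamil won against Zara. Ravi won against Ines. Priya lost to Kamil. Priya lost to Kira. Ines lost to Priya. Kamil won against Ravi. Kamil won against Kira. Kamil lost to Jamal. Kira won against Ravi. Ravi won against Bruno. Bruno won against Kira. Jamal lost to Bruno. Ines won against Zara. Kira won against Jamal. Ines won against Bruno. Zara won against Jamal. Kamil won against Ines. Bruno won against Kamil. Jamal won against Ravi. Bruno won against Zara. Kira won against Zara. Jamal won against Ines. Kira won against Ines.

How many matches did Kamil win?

5

Kamil's results: beat Ines, Priya, Zara, Ravi, Kira; lost to Jamal, Bruno.
That is 5 wins.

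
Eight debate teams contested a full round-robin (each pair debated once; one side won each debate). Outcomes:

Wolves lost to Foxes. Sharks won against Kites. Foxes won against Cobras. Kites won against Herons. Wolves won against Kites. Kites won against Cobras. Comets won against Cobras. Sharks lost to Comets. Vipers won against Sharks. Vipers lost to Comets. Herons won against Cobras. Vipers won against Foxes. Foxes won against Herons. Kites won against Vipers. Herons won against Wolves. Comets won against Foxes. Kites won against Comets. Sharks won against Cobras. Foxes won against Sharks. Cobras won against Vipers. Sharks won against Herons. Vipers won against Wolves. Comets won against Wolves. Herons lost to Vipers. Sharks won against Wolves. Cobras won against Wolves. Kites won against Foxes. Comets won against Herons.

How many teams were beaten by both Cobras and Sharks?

Cobras beat: Vipers, Wolves.
Sharks beat: Cobras, Wolves, Kites, Herons.
Both beat: Wolves — 1.

1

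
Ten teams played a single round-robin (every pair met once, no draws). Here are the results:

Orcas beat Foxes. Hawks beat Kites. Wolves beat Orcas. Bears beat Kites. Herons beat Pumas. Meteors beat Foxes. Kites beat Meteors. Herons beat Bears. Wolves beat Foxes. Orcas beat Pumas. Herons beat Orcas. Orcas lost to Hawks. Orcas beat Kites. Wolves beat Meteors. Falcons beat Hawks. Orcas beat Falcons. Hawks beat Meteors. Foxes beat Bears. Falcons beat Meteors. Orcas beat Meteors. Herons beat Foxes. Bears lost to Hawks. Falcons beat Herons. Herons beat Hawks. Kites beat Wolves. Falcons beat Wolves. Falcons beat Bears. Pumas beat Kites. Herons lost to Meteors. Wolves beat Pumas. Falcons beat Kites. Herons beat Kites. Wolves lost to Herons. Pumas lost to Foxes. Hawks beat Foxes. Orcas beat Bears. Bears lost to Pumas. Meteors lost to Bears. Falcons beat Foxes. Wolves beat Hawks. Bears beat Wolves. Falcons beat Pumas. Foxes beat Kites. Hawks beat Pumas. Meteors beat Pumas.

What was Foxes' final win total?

3

Foxes' results: beat Kites, Pumas, Bears; lost to Meteors, Hawks, Wolves, Orcas, Falcons, Herons.
That is 3 wins.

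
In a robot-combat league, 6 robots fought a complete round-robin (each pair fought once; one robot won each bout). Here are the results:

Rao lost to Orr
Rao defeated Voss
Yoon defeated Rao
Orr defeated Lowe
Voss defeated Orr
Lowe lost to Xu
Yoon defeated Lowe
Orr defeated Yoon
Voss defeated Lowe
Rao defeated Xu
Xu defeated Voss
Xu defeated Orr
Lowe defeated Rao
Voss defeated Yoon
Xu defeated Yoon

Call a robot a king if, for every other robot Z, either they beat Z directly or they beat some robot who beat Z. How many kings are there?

Xu reaches everyone (king).
Voss cannot reach Xu in two steps.
Yoon cannot reach Orr in two steps.
Rao reaches everyone (king).
Lowe cannot reach Yoon, Orr in two steps.
Orr reaches everyone (king).
Kings: Xu, Rao, Orr — 3.

3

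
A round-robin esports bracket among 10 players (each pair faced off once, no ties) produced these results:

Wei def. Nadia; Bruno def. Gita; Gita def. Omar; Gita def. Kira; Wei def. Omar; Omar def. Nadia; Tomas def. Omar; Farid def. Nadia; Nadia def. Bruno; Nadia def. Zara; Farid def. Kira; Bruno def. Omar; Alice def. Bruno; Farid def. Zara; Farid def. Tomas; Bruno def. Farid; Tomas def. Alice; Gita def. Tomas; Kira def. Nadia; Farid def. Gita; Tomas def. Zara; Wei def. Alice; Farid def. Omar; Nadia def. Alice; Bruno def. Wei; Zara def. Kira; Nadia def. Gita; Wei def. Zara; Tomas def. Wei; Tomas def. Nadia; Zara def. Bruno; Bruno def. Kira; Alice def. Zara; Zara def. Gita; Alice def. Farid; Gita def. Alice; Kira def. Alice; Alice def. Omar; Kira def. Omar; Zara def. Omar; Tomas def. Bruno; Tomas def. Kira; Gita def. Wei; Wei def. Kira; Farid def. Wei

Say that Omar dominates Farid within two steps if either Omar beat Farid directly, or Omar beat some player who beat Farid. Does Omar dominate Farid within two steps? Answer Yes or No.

Omar did not beat Farid directly.
Omar beat Nadia, but each of them lost to Farid. No two-step path.

No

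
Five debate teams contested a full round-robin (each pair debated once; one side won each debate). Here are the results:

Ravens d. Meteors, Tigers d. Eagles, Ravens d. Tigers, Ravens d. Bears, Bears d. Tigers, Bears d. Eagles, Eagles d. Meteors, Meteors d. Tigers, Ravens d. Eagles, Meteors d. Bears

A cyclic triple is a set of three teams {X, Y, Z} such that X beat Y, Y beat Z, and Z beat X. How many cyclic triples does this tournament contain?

2

Win totals: Ravens 4, Eagles 1, Meteors 2, Tigers 1, Bears 2.
A team with w wins dominates both others in C(w,2) triples; summing gives 6 + 0 + 1 + 0 + 1 = 8 transitive triples.
Total triples C(5,3) = 10, so cyclic triples = 10 − 8 = 2.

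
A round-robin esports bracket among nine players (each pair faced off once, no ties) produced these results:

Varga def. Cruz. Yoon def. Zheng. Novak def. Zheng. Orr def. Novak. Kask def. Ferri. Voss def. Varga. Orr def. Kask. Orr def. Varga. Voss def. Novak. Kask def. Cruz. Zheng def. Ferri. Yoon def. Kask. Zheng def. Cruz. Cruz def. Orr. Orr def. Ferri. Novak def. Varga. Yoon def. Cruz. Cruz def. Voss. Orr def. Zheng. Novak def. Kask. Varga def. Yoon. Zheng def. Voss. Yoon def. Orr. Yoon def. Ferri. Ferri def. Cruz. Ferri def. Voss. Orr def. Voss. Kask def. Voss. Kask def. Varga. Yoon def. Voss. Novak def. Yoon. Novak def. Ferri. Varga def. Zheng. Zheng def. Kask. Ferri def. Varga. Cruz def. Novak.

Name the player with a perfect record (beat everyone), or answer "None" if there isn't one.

Highest win total is Yoon with 6 (out of 8 possible).
Yoon lost to Varga, Novak, so no player went undefeated.

None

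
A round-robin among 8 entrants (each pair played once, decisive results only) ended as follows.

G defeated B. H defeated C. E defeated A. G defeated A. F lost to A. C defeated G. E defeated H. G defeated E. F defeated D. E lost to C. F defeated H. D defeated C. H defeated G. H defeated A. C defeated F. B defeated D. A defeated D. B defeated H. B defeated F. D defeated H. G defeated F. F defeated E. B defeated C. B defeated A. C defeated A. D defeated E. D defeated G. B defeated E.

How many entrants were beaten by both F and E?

1

F beat: D, E, H.
E beat: A, H.
Both beat: H — 1.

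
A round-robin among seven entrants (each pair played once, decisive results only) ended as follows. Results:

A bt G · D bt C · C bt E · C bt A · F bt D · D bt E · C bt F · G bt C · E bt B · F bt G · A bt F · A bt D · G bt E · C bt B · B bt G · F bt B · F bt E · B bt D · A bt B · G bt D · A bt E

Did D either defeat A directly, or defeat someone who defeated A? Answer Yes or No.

Yes

D did not beat A directly.
D beat C, E. Of those, C beat A.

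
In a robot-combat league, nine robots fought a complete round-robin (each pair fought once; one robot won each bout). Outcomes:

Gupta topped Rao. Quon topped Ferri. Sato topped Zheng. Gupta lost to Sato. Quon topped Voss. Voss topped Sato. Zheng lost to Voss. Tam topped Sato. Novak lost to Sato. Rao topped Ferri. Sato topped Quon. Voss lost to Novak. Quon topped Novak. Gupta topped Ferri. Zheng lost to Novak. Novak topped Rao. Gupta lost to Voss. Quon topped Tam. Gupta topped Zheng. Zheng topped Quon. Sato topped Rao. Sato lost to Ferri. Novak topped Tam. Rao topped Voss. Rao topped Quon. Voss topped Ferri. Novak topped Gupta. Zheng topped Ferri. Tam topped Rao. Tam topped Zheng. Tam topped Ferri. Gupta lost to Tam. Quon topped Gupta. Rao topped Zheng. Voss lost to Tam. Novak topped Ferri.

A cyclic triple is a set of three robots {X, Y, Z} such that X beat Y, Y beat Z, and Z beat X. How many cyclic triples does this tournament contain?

Win totals: Voss 4, Ferri 1, Rao 4, Novak 6, Tam 6, Zheng 2, Gupta 3, Sato 5, Quon 5.
A robot with w wins dominates both others in C(w,2) triples; summing gives 6 + 0 + 6 + 15 + 15 + 1 + 3 + 10 + 10 = 66 transitive triples.
Total triples C(9,3) = 84, so cyclic triples = 84 − 66 = 18.

18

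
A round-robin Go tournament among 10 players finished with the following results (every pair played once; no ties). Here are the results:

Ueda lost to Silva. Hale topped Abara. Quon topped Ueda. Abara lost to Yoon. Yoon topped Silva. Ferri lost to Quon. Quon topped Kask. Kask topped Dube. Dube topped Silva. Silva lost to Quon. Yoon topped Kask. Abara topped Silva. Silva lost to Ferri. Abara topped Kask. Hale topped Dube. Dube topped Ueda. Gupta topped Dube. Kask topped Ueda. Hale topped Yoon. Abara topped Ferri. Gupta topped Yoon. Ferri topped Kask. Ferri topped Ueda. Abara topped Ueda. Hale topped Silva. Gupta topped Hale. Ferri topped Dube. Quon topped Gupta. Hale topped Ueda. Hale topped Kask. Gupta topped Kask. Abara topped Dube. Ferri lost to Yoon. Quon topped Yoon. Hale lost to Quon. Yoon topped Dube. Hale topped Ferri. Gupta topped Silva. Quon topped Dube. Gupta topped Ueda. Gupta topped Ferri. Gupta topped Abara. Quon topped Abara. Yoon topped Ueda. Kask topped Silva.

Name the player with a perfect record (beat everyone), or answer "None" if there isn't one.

Quon

Quon has 9 wins out of 9 opponents — a perfect record.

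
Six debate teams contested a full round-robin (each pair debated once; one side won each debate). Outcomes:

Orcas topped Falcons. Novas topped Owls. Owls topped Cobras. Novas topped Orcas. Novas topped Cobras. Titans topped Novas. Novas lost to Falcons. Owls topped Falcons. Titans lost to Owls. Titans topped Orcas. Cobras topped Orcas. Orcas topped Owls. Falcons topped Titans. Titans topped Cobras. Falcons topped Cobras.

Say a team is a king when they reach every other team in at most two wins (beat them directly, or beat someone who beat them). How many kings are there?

Novas reaches everyone (king).
Owls reaches everyone (king).
Falcons reaches everyone (king).
Cobras cannot reach Novas, Titans in two steps.
Orcas reaches everyone (king).
Titans reaches everyone (king).
Kings: Novas, Owls, Falcons, Orcas, Titans — 5.

5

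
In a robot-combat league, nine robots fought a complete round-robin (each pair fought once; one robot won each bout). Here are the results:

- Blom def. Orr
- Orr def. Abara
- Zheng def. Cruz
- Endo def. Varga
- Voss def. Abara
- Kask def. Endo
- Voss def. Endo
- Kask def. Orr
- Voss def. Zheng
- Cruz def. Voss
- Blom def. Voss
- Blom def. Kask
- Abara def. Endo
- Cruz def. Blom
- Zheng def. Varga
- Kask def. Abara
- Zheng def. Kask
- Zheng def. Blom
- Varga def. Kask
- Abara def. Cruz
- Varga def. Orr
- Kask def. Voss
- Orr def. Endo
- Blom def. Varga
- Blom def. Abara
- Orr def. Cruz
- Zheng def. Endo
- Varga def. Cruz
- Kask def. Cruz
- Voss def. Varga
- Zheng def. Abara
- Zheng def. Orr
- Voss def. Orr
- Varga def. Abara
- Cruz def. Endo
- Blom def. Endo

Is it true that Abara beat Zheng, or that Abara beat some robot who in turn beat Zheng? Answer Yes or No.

Abara did not beat Zheng directly.
Abara beat Endo, Cruz, but each of them lost to Zheng. No two-step path.

No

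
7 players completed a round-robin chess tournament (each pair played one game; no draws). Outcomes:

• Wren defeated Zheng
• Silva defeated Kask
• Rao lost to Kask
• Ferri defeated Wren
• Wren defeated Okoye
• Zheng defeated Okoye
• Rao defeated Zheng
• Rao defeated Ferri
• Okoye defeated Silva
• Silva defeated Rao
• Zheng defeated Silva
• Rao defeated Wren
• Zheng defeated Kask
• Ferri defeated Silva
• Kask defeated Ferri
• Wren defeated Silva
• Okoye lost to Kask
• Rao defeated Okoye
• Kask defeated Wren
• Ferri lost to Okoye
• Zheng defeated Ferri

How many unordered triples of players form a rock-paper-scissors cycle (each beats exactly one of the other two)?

11

Win totals: Wren 3, Okoye 2, Ferri 2, Kask 4, Zheng 4, Silva 2, Rao 4.
A player with w wins dominates both others in C(w,2) triples; summing gives 3 + 1 + 1 + 6 + 6 + 1 + 6 = 24 transitive triples.
Total triples C(7,3) = 35, so cyclic triples = 35 − 24 = 11.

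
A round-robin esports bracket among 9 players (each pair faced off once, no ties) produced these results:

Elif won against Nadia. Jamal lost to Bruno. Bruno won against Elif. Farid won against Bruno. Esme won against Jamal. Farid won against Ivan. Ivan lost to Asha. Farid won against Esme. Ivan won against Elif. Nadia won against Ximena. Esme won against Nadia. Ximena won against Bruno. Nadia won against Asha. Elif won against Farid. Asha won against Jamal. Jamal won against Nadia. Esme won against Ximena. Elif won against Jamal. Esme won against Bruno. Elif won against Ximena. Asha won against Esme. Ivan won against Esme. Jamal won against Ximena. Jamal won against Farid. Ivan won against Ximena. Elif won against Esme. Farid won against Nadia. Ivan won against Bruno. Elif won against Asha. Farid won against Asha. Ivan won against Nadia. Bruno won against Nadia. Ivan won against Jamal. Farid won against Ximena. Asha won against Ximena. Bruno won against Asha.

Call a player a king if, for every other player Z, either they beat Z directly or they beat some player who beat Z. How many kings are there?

5

Farid reaches everyone (king).
Asha reaches everyone (king).
Ivan reaches everyone (king).
Elif reaches everyone (king).
Bruno reaches everyone (king).
Esme cannot reach Ivan in two steps.
Jamal cannot reach Elif in two steps.
Ximena cannot reach Farid, Ivan, Esme in two steps.
Nadia cannot reach Farid, Elif in two steps.
Kings: Farid, Asha, Ivan, Elif, Bruno — 5.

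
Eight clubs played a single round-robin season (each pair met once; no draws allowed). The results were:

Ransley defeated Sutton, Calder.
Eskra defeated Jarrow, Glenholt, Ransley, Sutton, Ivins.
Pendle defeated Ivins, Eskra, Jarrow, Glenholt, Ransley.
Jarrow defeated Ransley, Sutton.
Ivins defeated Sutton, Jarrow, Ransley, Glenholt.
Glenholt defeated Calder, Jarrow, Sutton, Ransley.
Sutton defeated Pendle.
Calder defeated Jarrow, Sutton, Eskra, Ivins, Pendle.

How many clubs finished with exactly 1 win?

Win totals: Ransley 2, Glenholt 4, Pendle 5, Calder 5, Jarrow 2, Ivins 4, Eskra 5, Sutton 1.
Exactly 1: Sutton — 1 club.

1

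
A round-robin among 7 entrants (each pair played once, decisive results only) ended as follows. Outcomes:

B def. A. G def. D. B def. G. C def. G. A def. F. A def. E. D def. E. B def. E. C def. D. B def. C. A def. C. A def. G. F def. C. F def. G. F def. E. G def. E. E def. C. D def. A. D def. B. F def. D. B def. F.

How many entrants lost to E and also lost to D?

E beat: C.
D beat: A, B, E.
No one was beaten by both.

0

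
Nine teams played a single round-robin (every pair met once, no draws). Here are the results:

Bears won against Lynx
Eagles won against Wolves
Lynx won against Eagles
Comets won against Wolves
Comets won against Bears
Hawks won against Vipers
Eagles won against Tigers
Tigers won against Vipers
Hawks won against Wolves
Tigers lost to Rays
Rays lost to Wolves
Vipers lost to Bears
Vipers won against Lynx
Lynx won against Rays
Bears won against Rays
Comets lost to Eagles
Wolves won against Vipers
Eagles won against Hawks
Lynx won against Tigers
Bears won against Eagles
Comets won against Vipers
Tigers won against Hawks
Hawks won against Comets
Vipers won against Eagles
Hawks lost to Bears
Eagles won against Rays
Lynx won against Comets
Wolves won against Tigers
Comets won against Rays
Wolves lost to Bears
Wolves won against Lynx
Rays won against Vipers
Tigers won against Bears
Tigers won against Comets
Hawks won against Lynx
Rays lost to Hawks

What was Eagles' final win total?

5

Eagles' results: beat Hawks, Wolves, Comets, Tigers, Rays; lost to Vipers, Bears, Lynx.
That is 5 wins.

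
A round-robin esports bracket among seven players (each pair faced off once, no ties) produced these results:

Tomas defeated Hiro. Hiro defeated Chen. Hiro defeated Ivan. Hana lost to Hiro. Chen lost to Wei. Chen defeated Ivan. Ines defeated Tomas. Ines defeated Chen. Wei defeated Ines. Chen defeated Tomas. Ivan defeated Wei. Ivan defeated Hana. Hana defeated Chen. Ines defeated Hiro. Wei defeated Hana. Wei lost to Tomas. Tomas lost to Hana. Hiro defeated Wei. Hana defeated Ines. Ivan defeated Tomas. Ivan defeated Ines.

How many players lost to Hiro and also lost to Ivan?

2

Hiro beat: Hana, Chen, Ivan, Wei.
Ivan beat: Ines, Hana, Wei, Tomas.
Both beat: Hana, Wei — 2.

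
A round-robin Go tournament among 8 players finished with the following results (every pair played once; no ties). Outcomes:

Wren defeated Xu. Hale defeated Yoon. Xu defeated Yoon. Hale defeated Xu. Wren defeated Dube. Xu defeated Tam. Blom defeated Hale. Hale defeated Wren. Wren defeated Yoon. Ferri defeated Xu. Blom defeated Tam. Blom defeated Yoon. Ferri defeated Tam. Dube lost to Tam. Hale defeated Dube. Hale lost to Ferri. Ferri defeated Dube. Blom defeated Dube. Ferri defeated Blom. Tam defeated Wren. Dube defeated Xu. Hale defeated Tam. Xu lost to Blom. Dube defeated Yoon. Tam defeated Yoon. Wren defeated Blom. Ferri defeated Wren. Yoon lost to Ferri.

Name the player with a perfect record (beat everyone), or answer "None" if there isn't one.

Ferri

Ferri has 7 wins out of 7 opponents — a perfect record.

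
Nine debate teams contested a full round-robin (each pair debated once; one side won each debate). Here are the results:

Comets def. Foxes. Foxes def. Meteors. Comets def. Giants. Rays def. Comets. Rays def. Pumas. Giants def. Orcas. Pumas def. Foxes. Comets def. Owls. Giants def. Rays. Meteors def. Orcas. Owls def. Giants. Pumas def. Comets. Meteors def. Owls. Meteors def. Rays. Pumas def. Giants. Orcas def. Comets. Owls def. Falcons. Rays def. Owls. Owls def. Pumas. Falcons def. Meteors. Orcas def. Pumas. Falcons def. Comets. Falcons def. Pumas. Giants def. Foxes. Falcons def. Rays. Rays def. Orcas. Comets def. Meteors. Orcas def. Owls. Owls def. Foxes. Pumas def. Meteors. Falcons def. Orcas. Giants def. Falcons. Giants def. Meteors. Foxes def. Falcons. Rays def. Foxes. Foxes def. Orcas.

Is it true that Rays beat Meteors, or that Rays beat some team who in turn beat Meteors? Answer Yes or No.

Yes

Rays did not beat Meteors directly.
Rays beat Orcas, Pumas, Comets, Owls, Foxes. Of those, Pumas beat Meteors.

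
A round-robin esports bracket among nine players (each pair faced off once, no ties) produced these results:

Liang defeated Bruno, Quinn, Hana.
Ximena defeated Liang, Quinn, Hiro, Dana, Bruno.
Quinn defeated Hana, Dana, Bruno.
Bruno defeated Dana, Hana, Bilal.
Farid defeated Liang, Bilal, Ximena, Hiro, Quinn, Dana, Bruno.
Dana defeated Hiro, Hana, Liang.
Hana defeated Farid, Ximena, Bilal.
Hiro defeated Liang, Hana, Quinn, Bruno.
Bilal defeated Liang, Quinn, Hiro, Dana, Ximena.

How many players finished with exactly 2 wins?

0

Win totals: Quinn 3, Farid 7, Hana 3, Bruno 3, Ximena 5, Bilal 5, Dana 3, Liang 3, Hiro 4.
No player has exactly 2 wins.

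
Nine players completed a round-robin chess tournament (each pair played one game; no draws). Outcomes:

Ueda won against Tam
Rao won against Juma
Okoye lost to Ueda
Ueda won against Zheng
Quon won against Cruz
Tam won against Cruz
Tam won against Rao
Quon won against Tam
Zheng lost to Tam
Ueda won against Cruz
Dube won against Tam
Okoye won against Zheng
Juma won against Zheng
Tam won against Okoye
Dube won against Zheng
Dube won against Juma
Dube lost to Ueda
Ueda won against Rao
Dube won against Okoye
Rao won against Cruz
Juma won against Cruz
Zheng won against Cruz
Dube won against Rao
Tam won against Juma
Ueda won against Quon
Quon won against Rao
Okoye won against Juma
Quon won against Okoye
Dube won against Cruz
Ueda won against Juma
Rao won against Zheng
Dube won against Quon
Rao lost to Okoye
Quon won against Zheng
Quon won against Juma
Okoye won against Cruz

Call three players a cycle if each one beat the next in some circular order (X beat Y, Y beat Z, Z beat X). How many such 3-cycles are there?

0

Win totals: Cruz 0, Ueda 8, Tam 5, Juma 2, Dube 7, Zheng 1, Rao 3, Okoye 4, Quon 6.
A player with w wins dominates both others in C(w,2) triples; summing gives 0 + 28 + 10 + 1 + 21 + 0 + 3 + 6 + 15 = 84 transitive triples.
Total triples C(9,3) = 84, so cyclic triples = 84 − 84 = 0.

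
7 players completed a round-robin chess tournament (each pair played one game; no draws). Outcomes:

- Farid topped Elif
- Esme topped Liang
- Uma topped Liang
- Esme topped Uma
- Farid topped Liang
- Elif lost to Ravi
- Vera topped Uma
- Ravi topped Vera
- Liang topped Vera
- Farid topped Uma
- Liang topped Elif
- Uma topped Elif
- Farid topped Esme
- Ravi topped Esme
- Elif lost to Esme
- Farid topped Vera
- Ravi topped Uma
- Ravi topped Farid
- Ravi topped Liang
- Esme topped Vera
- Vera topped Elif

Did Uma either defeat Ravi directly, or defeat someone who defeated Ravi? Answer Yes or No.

No

Uma did not beat Ravi directly.
Uma beat Elif, Liang, but each of them lost to Ravi. No two-step path.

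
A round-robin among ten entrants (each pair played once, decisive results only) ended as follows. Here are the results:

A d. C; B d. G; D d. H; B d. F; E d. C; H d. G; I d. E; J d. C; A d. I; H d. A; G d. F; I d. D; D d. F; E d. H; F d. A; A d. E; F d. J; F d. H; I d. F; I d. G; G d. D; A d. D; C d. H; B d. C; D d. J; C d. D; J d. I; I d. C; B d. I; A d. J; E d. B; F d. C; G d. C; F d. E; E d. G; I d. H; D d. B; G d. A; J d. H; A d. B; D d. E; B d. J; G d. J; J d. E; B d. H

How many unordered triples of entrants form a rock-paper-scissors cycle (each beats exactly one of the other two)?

31

Win totals: A 6, B 6, C 2, D 5, E 4, F 5, G 5, H 2, I 6, J 4.
An entrant with w wins dominates both others in C(w,2) triples; summing gives 15 + 15 + 1 + 10 + 6 + 10 + 10 + 1 + 15 + 6 = 89 transitive triples.
Total triples C(10,3) = 120, so cyclic triples = 120 − 89 = 31.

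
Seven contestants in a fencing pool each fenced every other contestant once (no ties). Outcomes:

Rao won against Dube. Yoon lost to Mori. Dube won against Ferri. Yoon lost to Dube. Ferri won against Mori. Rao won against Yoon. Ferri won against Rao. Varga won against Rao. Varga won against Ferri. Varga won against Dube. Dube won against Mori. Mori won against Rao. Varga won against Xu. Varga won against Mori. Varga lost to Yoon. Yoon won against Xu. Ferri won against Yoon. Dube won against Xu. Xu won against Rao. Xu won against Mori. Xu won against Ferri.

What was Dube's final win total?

4

Dube's results: beat Ferri, Xu, Yoon, Mori; lost to Rao, Varga.
That is 4 wins.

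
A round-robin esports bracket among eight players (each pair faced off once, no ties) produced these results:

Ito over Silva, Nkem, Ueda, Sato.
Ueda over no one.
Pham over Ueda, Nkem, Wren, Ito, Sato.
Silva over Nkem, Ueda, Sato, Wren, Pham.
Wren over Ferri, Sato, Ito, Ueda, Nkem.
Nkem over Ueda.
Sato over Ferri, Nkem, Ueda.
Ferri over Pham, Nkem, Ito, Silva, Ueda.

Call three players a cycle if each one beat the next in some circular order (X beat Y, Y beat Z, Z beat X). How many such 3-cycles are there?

7

Win totals: Ueda 0, Ferri 5, Nkem 1, Silva 5, Ito 4, Wren 5, Pham 5, Sato 3.
A player with w wins dominates both others in C(w,2) triples; summing gives 0 + 10 + 0 + 10 + 6 + 10 + 10 + 3 = 49 transitive triples.
Total triples C(8,3) = 56, so cyclic triples = 56 − 49 = 7.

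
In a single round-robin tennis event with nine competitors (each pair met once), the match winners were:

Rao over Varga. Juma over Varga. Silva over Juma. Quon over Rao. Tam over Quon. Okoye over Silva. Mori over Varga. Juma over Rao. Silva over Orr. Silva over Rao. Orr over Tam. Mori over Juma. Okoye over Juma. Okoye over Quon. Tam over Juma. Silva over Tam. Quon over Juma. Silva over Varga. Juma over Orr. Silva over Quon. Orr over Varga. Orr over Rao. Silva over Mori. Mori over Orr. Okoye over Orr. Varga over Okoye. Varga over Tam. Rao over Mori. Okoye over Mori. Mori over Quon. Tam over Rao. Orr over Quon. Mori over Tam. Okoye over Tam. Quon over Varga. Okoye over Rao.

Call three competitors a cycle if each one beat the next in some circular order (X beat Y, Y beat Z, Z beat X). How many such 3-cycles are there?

Win totals: Mori 5, Varga 2, Quon 3, Juma 3, Tam 3, Orr 4, Rao 2, Silva 7, Okoye 7.
A competitor with w wins dominates both others in C(w,2) triples; summing gives 10 + 1 + 3 + 3 + 3 + 6 + 1 + 21 + 21 = 69 transitive triples.
Total triples C(9,3) = 84, so cyclic triples = 84 − 69 = 15.

15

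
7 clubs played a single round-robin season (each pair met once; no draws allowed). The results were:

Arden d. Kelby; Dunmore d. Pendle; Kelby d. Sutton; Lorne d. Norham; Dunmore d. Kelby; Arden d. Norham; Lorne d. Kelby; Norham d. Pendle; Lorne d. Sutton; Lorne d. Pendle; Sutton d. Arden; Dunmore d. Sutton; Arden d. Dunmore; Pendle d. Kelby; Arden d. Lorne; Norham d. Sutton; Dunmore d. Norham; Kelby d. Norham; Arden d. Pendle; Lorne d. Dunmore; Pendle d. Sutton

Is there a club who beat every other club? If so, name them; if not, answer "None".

Highest win total is Lorne with 5 (out of 6 possible).
Lorne lost to Arden, so no club went undefeated.

None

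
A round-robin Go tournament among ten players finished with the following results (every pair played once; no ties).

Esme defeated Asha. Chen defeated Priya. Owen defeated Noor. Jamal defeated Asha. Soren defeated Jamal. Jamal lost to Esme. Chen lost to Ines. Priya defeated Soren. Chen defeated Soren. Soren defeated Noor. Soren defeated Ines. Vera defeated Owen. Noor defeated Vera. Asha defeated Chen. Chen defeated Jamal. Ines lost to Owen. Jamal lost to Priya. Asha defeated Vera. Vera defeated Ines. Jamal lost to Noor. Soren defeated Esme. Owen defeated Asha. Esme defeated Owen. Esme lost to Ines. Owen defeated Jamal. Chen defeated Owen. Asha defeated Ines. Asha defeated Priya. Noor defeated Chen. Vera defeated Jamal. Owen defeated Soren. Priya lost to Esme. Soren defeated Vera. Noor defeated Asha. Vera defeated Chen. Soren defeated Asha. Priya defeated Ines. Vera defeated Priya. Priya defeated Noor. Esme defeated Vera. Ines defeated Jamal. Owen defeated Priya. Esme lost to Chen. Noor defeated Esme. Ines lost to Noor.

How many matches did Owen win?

6

Owen's results: beat Ines, Soren, Asha, Priya, Jamal, Noor; lost to Esme, Vera, Chen.
That is 6 wins.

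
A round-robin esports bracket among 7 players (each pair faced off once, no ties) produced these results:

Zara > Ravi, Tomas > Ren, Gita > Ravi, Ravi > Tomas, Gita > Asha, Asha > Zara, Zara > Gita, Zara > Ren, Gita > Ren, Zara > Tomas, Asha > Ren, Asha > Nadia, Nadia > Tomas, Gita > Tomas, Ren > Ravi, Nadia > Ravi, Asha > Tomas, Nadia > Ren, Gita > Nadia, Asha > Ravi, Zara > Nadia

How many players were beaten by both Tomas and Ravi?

Tomas beat: Ren.
Ravi beat: Tomas.
No one was beaten by both.

0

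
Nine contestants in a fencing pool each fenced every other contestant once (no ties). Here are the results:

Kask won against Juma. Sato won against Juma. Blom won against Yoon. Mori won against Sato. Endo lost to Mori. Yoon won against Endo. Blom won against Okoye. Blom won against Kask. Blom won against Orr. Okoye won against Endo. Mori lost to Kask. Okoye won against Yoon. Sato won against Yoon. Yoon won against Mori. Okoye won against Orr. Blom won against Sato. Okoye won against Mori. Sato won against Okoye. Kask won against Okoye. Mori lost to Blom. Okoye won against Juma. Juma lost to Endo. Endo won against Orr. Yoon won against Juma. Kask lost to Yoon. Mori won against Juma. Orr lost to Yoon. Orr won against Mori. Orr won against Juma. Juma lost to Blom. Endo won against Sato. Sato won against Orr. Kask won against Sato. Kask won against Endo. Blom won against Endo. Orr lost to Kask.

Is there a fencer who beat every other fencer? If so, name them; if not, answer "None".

Blom

Blom has 8 wins out of 8 opponents — a perfect record.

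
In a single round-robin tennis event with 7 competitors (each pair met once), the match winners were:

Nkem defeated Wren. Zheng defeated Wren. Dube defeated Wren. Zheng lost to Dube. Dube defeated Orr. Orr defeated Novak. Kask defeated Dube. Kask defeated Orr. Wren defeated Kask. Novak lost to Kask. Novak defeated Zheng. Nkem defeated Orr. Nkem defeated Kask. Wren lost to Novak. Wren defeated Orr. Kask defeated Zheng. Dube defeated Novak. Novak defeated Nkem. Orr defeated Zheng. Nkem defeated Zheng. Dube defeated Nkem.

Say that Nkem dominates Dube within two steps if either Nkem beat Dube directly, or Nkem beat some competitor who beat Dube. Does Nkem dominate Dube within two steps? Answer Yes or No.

Nkem did not beat Dube directly.
Nkem beat Wren, Orr, Zheng, Kask. Of those, Kask beat Dube.

Yes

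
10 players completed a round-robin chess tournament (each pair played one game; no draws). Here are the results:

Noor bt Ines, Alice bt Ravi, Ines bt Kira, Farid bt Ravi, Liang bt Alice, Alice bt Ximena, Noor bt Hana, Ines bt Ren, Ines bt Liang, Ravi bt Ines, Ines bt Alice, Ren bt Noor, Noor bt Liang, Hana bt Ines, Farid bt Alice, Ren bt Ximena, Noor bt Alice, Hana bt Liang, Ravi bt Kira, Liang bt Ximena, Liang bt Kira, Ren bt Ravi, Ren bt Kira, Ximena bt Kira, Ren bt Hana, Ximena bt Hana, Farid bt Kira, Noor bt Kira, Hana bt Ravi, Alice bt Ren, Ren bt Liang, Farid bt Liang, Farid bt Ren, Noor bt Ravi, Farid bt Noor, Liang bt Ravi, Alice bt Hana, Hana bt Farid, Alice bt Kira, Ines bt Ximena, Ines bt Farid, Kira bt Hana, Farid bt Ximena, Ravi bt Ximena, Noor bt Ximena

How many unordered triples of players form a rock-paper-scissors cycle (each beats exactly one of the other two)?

Win totals: Noor 7, Ines 6, Farid 7, Alice 5, Ravi 3, Kira 1, Ximena 2, Hana 4, Ren 6, Liang 4.
A player with w wins dominates both others in C(w,2) triples; summing gives 21 + 15 + 21 + 10 + 3 + 0 + 1 + 6 + 15 + 6 = 98 transitive triples.
Total triples C(10,3) = 120, so cyclic triples = 120 − 98 = 22.

22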